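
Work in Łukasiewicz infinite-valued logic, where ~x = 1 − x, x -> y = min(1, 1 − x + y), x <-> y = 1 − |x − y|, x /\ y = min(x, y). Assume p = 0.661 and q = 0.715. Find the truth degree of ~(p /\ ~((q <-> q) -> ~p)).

0.339

q <-> q = 1 − |0.715 − 0.715| = 1 − 0.000 = 1.000
~p = 1 − 0.661 = 0.339
(q <-> q) -> ~p = min(1, 1 − 1.000 + 0.339) = min(1, 0.339) = 0.339
~((q <-> q) -> ~p) = 1 − 0.339 = 0.661
p /\ ~((q <-> q) -> ~p) = min(0.661, 0.661) = 0.661
~(p /\ ~((q <-> q) -> ~p)) = 1 − 0.661 = 0.339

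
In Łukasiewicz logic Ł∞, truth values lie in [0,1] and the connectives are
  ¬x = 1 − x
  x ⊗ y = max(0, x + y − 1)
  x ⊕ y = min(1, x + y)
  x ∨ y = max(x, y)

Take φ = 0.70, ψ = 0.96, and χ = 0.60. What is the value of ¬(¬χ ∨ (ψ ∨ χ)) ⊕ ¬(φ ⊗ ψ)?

¬χ = 1 − 0.60 = 0.40
ψ ∨ χ = max(0.96, 0.60) = 0.96
¬χ ∨ (ψ ∨ χ) = max(0.40, 0.96) = 0.96
¬(¬χ ∨ (ψ ∨ χ)) = 1 − 0.96 = 0.04
φ ⊗ ψ = max(0, 0.70 + 0.96 − 1) = max(0, 0.66) = 0.66
¬(φ ⊗ ψ) = 1 − 0.66 = 0.34
¬(¬χ ∨ (ψ ∨ χ)) ⊕ ¬(φ ⊗ ψ) = min(1, 0.04 + 0.34) = min(1, 0.38) = 0.38

0.38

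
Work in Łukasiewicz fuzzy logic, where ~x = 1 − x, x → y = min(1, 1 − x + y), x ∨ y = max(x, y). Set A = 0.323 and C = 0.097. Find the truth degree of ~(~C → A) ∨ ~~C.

0.580

~C = 1 − 0.097 = 0.903
~C → A = min(1, 1 − 0.903 + 0.323) = min(1, 0.420) = 0.420
~(~C → A) = 1 − 0.420 = 0.580
~~C = 1 − 0.903 = 0.097
~(~C → A) ∨ ~~C = max(0.580, 0.097) = 0.580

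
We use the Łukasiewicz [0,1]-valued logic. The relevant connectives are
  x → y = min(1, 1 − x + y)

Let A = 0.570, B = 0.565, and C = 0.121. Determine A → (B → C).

B → C = min(1, 1 − 0.565 + 0.121) = min(1, 0.556) = 0.556
A → (B → C) = min(1, 1 − 0.570 + 0.556) = min(1, 0.986) = 0.986

0.986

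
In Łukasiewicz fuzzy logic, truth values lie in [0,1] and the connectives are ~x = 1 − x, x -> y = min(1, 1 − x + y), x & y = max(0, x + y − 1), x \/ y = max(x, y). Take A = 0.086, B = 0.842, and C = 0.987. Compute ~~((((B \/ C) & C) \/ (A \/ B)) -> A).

B \/ C = max(0.842, 0.987) = 0.987
(B \/ C) & C = max(0, 0.987 + 0.987 − 1) = max(0, 0.974) = 0.974
A \/ B = max(0.086, 0.842) = 0.842
((B \/ C) & C) \/ (A \/ B) = max(0.974, 0.842) = 0.974
(((B \/ C) & C) \/ (A \/ B)) -> A = min(1, 1 − 0.974 + 0.086) = min(1, 0.112) = 0.112
~((((B \/ C) & C) \/ (A \/ B)) -> A) = 1 − 0.112 = 0.888
~~((((B \/ C) & C) \/ (A \/ B)) -> A) = 1 − 0.888 = 0.112

0.112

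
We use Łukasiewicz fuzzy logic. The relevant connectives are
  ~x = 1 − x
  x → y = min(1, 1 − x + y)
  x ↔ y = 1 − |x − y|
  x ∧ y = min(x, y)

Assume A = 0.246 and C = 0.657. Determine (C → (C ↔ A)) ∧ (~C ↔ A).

C ↔ A = 1 − |0.657 − 0.246| = 1 − 0.411 = 0.589
C → (C ↔ A) = min(1, 1 − 0.657 + 0.589) = min(1, 0.932) = 0.932
~C = 1 − 0.657 = 0.343
~C ↔ A = 1 − |0.343 − 0.246| = 1 − 0.097 = 0.903
(C → (C ↔ A)) ∧ (~C ↔ A) = min(0.932, 0.903) = 0.903

0.903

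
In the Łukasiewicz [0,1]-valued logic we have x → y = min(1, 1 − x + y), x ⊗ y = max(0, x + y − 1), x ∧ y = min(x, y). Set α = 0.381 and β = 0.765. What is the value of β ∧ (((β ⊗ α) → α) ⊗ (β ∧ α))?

β ⊗ α = max(0, 0.765 + 0.381 − 1) = max(0, 0.146) = 0.146
(β ⊗ α) → α = min(1, 1 − 0.146 + 0.381) = min(1, 1.235) = 1.000
β ∧ α = min(0.765, 0.381) = 0.381
((β ⊗ α) → α) ⊗ (β ∧ α) = max(0, 1.000 + 0.381 − 1) = max(0, 0.381) = 0.381
β ∧ (((β ⊗ α) → α) ⊗ (β ∧ α)) = min(0.765, 0.381) = 0.381

0.381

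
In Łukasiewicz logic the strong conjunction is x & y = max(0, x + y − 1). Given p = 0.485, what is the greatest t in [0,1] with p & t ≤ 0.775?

The residuum of the Łukasiewicz t-norm gives the supremum: min(1, 1 − 0.485 + 0.775).
1 − 0.485 + 0.775 = 1.290, so t = min(1, 1.290) = 1.000.
Check: 0.485 & 1.000 = max(0, 0.485) = 0.485 ≤ 0.775.

1.000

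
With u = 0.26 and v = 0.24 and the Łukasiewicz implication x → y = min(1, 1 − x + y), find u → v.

0.98

u → v = min(1, 1 − 0.26 + 0.24) = min(1, 0.98) = 0.98
For comparison, the Gödel implication (1 if x ≤ y else y) would give 0.24.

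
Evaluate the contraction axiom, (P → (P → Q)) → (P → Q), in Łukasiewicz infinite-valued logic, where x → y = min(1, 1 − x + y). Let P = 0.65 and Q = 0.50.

P → Q = min(1, 1 − 0.65 + 0.50) = min(1, 0.85) = 0.85
P → (P → Q) = min(1, 1 − 0.65 + 0.85) = min(1, 1.20) = 1.00
(P → (P → Q)) → (P → Q) = min(1, 1 − 1.00 + 0.85) = min(1, 0.85) = 0.85
(The value 0.85 < 1 shows this instance is not satisfied; fails in Ł∞ (the t-norm is not idempotent).)

0.85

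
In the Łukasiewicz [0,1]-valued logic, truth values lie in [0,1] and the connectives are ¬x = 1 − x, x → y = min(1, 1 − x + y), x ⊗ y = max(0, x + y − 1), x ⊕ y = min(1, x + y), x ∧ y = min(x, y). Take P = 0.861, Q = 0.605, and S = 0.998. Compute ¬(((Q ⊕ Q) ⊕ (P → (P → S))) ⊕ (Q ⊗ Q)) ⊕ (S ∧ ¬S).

Q ⊕ Q = min(1, 0.605 + 0.605) = min(1, 1.210) = 1.000
P → S = min(1, 1 − 0.861 + 0.998) = min(1, 1.137) = 1.000
P → (P → S) = min(1, 1 − 0.861 + 1.000) = min(1, 1.139) = 1.000
(Q ⊕ Q) ⊕ (P → (P → S)) = min(1, 1.000 + 1.000) = min(1, 2.000) = 1.000
Q ⊗ Q = max(0, 0.605 + 0.605 − 1) = max(0, 0.210) = 0.210
((Q ⊕ Q) ⊕ (P → (P → S))) ⊕ (Q ⊗ Q) = min(1, 1.000 + 0.210) = min(1, 1.210) = 1.000
¬(((Q ⊕ Q) ⊕ (P → (P → S))) ⊕ (Q ⊗ Q)) = 1 − 1.000 = 0.000
¬S = 1 − 0.998 = 0.002
S ∧ ¬S = min(0.998, 0.002) = 0.002
¬(((Q ⊕ Q) ⊕ (P → (P → S))) ⊕ (Q ⊗ Q)) ⊕ (S ∧ ¬S) = min(1, 0.000 + 0.002) = min(1, 0.002) = 0.002

0.002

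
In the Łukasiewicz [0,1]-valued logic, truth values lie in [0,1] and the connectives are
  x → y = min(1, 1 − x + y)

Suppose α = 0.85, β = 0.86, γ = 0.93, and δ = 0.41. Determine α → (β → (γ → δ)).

0.77

γ → δ = min(1, 1 − 0.93 + 0.41) = min(1, 0.48) = 0.48
β → (γ → δ) = min(1, 1 − 0.86 + 0.48) = min(1, 0.62) = 0.62
α → (β → (γ → δ)) = min(1, 1 − 0.85 + 0.62) = min(1, 0.77) = 0.77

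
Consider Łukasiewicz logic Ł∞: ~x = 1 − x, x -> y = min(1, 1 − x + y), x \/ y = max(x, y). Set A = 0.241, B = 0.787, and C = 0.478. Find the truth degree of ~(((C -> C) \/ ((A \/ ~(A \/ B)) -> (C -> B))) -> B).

C -> C = min(1, 1 − 0.478 + 0.478) = min(1, 1.000) = 1.000
A \/ B = max(0.241, 0.787) = 0.787
~(A \/ B) = 1 − 0.787 = 0.213
A \/ ~(A \/ B) = max(0.241, 0.213) = 0.241
C -> B = min(1, 1 − 0.478 + 0.787) = min(1, 1.309) = 1.000
(A \/ ~(A \/ B)) -> (C -> B) = min(1, 1 − 0.241 + 1.000) = min(1, 1.759) = 1.000
(C -> C) \/ ((A \/ ~(A \/ B)) -> (C -> B)) = max(1.000, 1.000) = 1.000
((C -> C) \/ ((A \/ ~(A \/ B)) -> (C -> B))) -> B = min(1, 1 − 1.000 + 0.787) = min(1, 0.787) = 0.787
~(((C -> C) \/ ((A \/ ~(A \/ B)) -> (C -> B))) -> B) = 1 − 0.787 = 0.213

0.213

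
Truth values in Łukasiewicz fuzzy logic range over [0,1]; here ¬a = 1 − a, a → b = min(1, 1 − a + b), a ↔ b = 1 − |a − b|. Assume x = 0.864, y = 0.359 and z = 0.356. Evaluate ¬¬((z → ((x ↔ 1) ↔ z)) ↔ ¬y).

0.641

x ↔ 1 = 1 − |0.864 − 1.000| = 1 − 0.136 = 0.864
(x ↔ 1) ↔ z = 1 − |0.864 − 0.356| = 1 − 0.508 = 0.492
z → ((x ↔ 1) ↔ z) = min(1, 1 − 0.356 + 0.492) = min(1, 1.136) = 1.000
¬y = 1 − 0.359 = 0.641
(z → ((x ↔ 1) ↔ z)) ↔ ¬y = 1 − |1.000 − 0.641| = 1 − 0.359 = 0.641
¬((z → ((x ↔ 1) ↔ z)) ↔ ¬y) = 1 − 0.641 = 0.359
¬¬((z → ((x ↔ 1) ↔ z)) ↔ ¬y) = 1 − 0.359 = 0.641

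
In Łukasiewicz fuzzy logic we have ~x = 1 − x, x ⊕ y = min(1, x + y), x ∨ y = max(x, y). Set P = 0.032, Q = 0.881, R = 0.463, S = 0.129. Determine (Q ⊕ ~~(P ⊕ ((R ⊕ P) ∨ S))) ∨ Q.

1.000

R ⊕ P = min(1, 0.463 + 0.032) = min(1, 0.495) = 0.495
(R ⊕ P) ∨ S = max(0.495, 0.129) = 0.495
P ⊕ ((R ⊕ P) ∨ S) = min(1, 0.032 + 0.495) = min(1, 0.527) = 0.527
~(P ⊕ ((R ⊕ P) ∨ S)) = 1 − 0.527 = 0.473
~~(P ⊕ ((R ⊕ P) ∨ S)) = 1 − 0.473 = 0.527
Q ⊕ ~~(P ⊕ ((R ⊕ P) ∨ S)) = min(1, 0.881 + 0.527) = min(1, 1.408) = 1.000
(Q ⊕ ~~(P ⊕ ((R ⊕ P) ∨ S))) ∨ Q = max(1.000, 0.881) = 1.000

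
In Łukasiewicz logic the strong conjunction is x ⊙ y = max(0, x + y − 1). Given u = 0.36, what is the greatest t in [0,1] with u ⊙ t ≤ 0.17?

The residuum of the Łukasiewicz t-norm gives the supremum: min(1, 1 − 0.36 + 0.17).
1 − 0.36 + 0.17 = 0.81, so t = min(1, 0.81) = 0.81.
Check: 0.36 ⊙ 0.81 = max(0, 0.17) = 0.17 ≤ 0.17.

0.81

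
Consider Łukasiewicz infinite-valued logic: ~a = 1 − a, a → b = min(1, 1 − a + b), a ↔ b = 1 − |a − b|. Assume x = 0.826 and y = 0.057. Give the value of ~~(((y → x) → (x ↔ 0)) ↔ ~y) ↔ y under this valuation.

0.826

y → x = min(1, 1 − 0.057 + 0.826) = min(1, 1.769) = 1.000
x ↔ 0 = 1 − |0.826 − 0.000| = 1 − 0.826 = 0.174
(y → x) → (x ↔ 0) = min(1, 1 − 1.000 + 0.174) = min(1, 0.174) = 0.174
~y = 1 − 0.057 = 0.943
((y → x) → (x ↔ 0)) ↔ ~y = 1 − |0.174 − 0.943| = 1 − 0.769 = 0.231
~(((y → x) → (x ↔ 0)) ↔ ~y) = 1 − 0.231 = 0.769
~~(((y → x) → (x ↔ 0)) ↔ ~y) = 1 − 0.769 = 0.231
~~(((y → x) → (x ↔ 0)) ↔ ~y) ↔ y = 1 − |0.231 − 0.057| = 1 − 0.174 = 0.826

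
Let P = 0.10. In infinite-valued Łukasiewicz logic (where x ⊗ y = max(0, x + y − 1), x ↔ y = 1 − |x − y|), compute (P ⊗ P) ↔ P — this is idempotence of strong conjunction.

P ⊗ P = max(0, 0.10 + 0.10 − 1) = max(0, -0.80) = 0.00
(P ⊗ P) ↔ P = 1 − |0.00 − 0.10| = 1 − 0.10 = 0.90
(The value 0.90 < 1 shows this instance is not satisfied; fails in Ł∞ since a ⊗ a = max(0, 2a−1) ≠ a in general.)

0.90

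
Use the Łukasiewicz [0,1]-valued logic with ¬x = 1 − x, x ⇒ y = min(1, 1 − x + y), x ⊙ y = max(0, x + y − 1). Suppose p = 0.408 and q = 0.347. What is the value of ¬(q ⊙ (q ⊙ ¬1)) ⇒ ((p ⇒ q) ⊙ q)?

0.286

¬1 = 1 − 1.000 = 0.000
q ⊙ ¬1 = max(0, 0.347 + 0.000 − 1) = max(0, -0.653) = 0.000
q ⊙ (q ⊙ ¬1) = max(0, 0.347 + 0.000 − 1) = max(0, -0.653) = 0.000
¬(q ⊙ (q ⊙ ¬1)) = 1 − 0.000 = 1.000
p ⇒ q = min(1, 1 − 0.408 + 0.347) = min(1, 0.939) = 0.939
(p ⇒ q) ⊙ q = max(0, 0.939 + 0.347 − 1) = max(0, 0.286) = 0.286
¬(q ⊙ (q ⊙ ¬1)) ⇒ ((p ⇒ q) ⊙ q) = min(1, 1 − 1.000 + 0.286) = min(1, 0.286) = 0.286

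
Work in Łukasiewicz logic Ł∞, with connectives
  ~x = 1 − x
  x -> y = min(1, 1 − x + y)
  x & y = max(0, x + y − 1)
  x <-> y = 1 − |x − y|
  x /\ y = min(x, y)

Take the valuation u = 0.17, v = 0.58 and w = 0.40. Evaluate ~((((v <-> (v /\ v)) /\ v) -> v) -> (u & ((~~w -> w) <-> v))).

v /\ v = min(0.58, 0.58) = 0.58
v <-> (v /\ v) = 1 − |0.58 − 0.58| = 1 − 0.00 = 1.00
(v <-> (v /\ v)) /\ v = min(1.00, 0.58) = 0.58
((v <-> (v /\ v)) /\ v) -> v = min(1, 1 − 0.58 + 0.58) = min(1, 1.00) = 1.00
~w = 1 − 0.40 = 0.60
~~w = 1 − 0.60 = 0.40
~~w -> w = min(1, 1 − 0.40 + 0.40) = min(1, 1.00) = 1.00
(~~w -> w) <-> v = 1 − |1.00 − 0.58| = 1 − 0.42 = 0.58
u & ((~~w -> w) <-> v) = max(0, 0.17 + 0.58 − 1) = max(0, -0.25) = 0.00
(((v <-> (v /\ v)) /\ v) -> v) -> (u & ((~~w -> w) <-> v)) = min(1, 1 − 1.00 + 0.00) = min(1, 0.00) = 0.00
~((((v <-> (v /\ v)) /\ v) -> v) -> (u & ((~~w -> w) <-> v))) = 1 − 0.00 = 1.00

1.00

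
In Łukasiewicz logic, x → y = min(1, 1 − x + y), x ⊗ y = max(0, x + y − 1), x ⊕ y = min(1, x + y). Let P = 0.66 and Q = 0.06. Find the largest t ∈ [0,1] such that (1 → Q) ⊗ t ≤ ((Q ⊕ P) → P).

1.00

1 → Q = min(1, 1 − 1.00 + 0.06) = min(1, 0.06) = 0.06
So the left factor is 1 → Q = 0.06.
Q ⊕ P = min(1, 0.06 + 0.66) = min(1, 0.72) = 0.72
(Q ⊕ P) → P = min(1, 1 − 0.72 + 0.66) = min(1, 0.94) = 0.94
So the right-hand bound is (Q ⊕ P) → P = 0.94.
The residuum of the Łukasiewicz t-norm gives the supremum: min(1, 1 − 0.06 + 0.94).
1 − 0.06 + 0.94 = 1.88, so t = min(1, 1.88) = 1.00.
Check: 0.06 ⊗ 1.00 = max(0, 0.06) = 0.06 ≤ 0.94.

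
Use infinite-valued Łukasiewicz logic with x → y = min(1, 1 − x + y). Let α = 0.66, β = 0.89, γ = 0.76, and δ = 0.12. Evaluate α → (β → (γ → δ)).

γ → δ = min(1, 1 − 0.76 + 0.12) = min(1, 0.36) = 0.36
β → (γ → δ) = min(1, 1 − 0.89 + 0.36) = min(1, 0.47) = 0.47
α → (β → (γ → δ)) = min(1, 1 − 0.66 + 0.47) = min(1, 0.81) = 0.81

0.81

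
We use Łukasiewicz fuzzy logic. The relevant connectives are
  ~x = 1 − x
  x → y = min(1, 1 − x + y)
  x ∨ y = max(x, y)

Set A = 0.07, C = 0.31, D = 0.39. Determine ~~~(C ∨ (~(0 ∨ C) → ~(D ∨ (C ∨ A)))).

0.08

0 ∨ C = max(0.00, 0.31) = 0.31
~(0 ∨ C) = 1 − 0.31 = 0.69
C ∨ A = max(0.31, 0.07) = 0.31
D ∨ (C ∨ A) = max(0.39, 0.31) = 0.39
~(D ∨ (C ∨ A)) = 1 − 0.39 = 0.61
~(0 ∨ C) → ~(D ∨ (C ∨ A)) = min(1, 1 − 0.69 + 0.61) = min(1, 0.92) = 0.92
C ∨ (~(0 ∨ C) → ~(D ∨ (C ∨ A))) = max(0.31, 0.92) = 0.92
~(C ∨ (~(0 ∨ C) → ~(D ∨ (C ∨ A)))) = 1 − 0.92 = 0.08
~~(C ∨ (~(0 ∨ C) → ~(D ∨ (C ∨ A)))) = 1 − 0.08 = 0.92
~~~(C ∨ (~(0 ∨ C) → ~(D ∨ (C ∨ A)))) = 1 − 0.92 = 0.08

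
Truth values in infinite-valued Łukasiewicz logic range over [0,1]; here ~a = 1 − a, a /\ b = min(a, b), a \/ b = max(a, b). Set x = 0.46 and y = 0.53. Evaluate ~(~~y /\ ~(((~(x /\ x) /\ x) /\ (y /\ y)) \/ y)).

~y = 1 − 0.53 = 0.47
~~y = 1 − 0.47 = 0.53
x /\ x = min(0.46, 0.46) = 0.46
~(x /\ x) = 1 − 0.46 = 0.54
~(x /\ x) /\ x = min(0.54, 0.46) = 0.46
y /\ y = min(0.53, 0.53) = 0.53
(~(x /\ x) /\ x) /\ (y /\ y) = min(0.46, 0.53) = 0.46
((~(x /\ x) /\ x) /\ (y /\ y)) \/ y = max(0.46, 0.53) = 0.53
~(((~(x /\ x) /\ x) /\ (y /\ y)) \/ y) = 1 − 0.53 = 0.47
~~y /\ ~(((~(x /\ x) /\ x) /\ (y /\ y)) \/ y) = min(0.53, 0.47) = 0.47
~(~~y /\ ~(((~(x /\ x) /\ x) /\ (y /\ y)) \/ y)) = 1 − 0.47 = 0.53

0.53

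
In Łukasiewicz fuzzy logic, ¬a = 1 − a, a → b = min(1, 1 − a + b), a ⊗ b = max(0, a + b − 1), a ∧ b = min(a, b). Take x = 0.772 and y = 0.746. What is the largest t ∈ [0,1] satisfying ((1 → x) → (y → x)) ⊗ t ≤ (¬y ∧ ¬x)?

0.228

1 → x = min(1, 1 − 1.000 + 0.772) = min(1, 0.772) = 0.772
y → x = min(1, 1 − 0.746 + 0.772) = min(1, 1.026) = 1.000
(1 → x) → (y → x) = min(1, 1 − 0.772 + 1.000) = min(1, 1.228) = 1.000
So the left factor is (1 → x) → (y → x) = 1.000.
¬y = 1 − 0.746 = 0.254
¬x = 1 − 0.772 = 0.228
¬y ∧ ¬x = min(0.254, 0.228) = 0.228
So the right-hand bound is ¬y ∧ ¬x = 0.228.
The residuum of the Łukasiewicz t-norm gives the supremum: min(1, 1 − 1.000 + 0.228).
1 − 1.000 + 0.228 = 0.228, so t = min(1, 0.228) = 0.228.
Check: 1.000 ⊗ 0.228 = max(0, 0.228) = 0.228 ≤ 0.228.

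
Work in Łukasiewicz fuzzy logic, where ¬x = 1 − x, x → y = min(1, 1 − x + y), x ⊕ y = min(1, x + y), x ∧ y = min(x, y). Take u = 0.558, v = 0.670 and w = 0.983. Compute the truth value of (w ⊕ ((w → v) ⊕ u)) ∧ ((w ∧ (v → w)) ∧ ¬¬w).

w → v = min(1, 1 − 0.983 + 0.670) = min(1, 0.687) = 0.687
(w → v) ⊕ u = min(1, 0.687 + 0.558) = min(1, 1.245) = 1.000
w ⊕ ((w → v) ⊕ u) = min(1, 0.983 + 1.000) = min(1, 1.983) = 1.000
v → w = min(1, 1 − 0.670 + 0.983) = min(1, 1.313) = 1.000
w ∧ (v → w) = min(0.983, 1.000) = 0.983
¬w = 1 − 0.983 = 0.017
¬¬w = 1 − 0.017 = 0.983
(w ∧ (v → w)) ∧ ¬¬w = min(0.983, 0.983) = 0.983
(w ⊕ ((w → v) ⊕ u)) ∧ ((w ∧ (v → w)) ∧ ¬¬w) = min(1.000, 0.983) = 0.983

0.983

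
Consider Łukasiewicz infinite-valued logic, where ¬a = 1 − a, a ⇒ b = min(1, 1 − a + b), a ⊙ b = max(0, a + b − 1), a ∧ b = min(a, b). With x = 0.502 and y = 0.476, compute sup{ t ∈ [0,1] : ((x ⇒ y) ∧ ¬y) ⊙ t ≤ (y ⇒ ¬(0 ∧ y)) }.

x ⇒ y = min(1, 1 − 0.502 + 0.476) = min(1, 0.974) = 0.974
¬y = 1 − 0.476 = 0.524
(x ⇒ y) ∧ ¬y = min(0.974, 0.524) = 0.524
So the left factor is (x ⇒ y) ∧ ¬y = 0.524.
0 ∧ y = min(0.000, 0.476) = 0.000
¬(0 ∧ y) = 1 − 0.000 = 1.000
y ⇒ ¬(0 ∧ y) = min(1, 1 − 0.476 + 1.000) = min(1, 1.524) = 1.000
So the right-hand bound is y ⇒ ¬(0 ∧ y) = 1.000.
The residuum of the Łukasiewicz t-norm gives the supremum: min(1, 1 − 0.524 + 1.000).
1 − 0.524 + 1.000 = 1.476, so t = min(1, 1.476) = 1.000.
Check: 0.524 ⊙ 1.000 = max(0, 0.524) = 0.524 ≤ 1.000.

1.000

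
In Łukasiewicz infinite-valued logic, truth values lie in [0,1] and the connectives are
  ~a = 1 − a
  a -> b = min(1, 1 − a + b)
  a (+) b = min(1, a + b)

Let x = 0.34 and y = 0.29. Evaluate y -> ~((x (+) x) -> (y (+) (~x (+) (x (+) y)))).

x (+) x = min(1, 0.34 + 0.34) = min(1, 0.68) = 0.68
~x = 1 − 0.34 = 0.66
x (+) y = min(1, 0.34 + 0.29) = min(1, 0.63) = 0.63
~x (+) (x (+) y) = min(1, 0.66 + 0.63) = min(1, 1.29) = 1.00
y (+) (~x (+) (x (+) y)) = min(1, 0.29 + 1.00) = min(1, 1.29) = 1.00
(x (+) x) -> (y (+) (~x (+) (x (+) y))) = min(1, 1 − 0.68 + 1.00) = min(1, 1.32) = 1.00
~((x (+) x) -> (y (+) (~x (+) (x (+) y)))) = 1 − 1.00 = 0.00
y -> ~((x (+) x) -> (y (+) (~x (+) (x (+) y)))) = min(1, 1 − 0.29 + 0.00) = min(1, 0.71) = 0.71

0.71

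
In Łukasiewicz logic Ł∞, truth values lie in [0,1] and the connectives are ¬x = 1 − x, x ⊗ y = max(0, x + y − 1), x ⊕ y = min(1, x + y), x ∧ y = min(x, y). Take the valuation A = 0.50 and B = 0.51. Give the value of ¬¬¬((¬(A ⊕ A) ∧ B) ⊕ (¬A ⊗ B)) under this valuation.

A ⊕ A = min(1, 0.50 + 0.50) = min(1, 1.00) = 1.00
¬(A ⊕ A) = 1 − 1.00 = 0.00
¬(A ⊕ A) ∧ B = min(0.00, 0.51) = 0.00
¬A = 1 − 0.50 = 0.50
¬A ⊗ B = max(0, 0.50 + 0.51 − 1) = max(0, 0.01) = 0.01
(¬(A ⊕ A) ∧ B) ⊕ (¬A ⊗ B) = min(1, 0.00 + 0.01) = min(1, 0.01) = 0.01
¬((¬(A ⊕ A) ∧ B) ⊕ (¬A ⊗ B)) = 1 − 0.01 = 0.99
¬¬((¬(A ⊕ A) ∧ B) ⊕ (¬A ⊗ B)) = 1 − 0.99 = 0.01
¬¬¬((¬(A ⊕ A) ∧ B) ⊕ (¬A ⊗ B)) = 1 − 0.01 = 0.99

0.99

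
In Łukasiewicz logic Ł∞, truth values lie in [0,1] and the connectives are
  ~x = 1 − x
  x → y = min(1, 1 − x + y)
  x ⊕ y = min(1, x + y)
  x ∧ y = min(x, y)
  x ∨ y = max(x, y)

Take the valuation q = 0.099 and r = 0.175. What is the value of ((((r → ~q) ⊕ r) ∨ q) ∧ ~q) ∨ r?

~q = 1 − 0.099 = 0.901
r → ~q = min(1, 1 − 0.175 + 0.901) = min(1, 1.726) = 1.000
(r → ~q) ⊕ r = min(1, 1.000 + 0.175) = min(1, 1.175) = 1.000
((r → ~q) ⊕ r) ∨ q = max(1.000, 0.099) = 1.000
(((r → ~q) ⊕ r) ∨ q) ∧ ~q = min(1.000, 0.901) = 0.901
((((r → ~q) ⊕ r) ∨ q) ∧ ~q) ∨ r = max(0.901, 0.175) = 0.901

0.901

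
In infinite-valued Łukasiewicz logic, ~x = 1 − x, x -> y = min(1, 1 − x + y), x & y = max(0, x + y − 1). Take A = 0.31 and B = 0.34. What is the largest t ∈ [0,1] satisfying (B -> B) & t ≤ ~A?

0.69

B -> B = min(1, 1 − 0.34 + 0.34) = min(1, 1.00) = 1.00
So the left factor is B -> B = 1.00.
~A = 1 − 0.31 = 0.69
So the right-hand bound is ~A = 0.69.
The residuum of the Łukasiewicz t-norm gives the supremum: min(1, 1 − 1.00 + 0.69).
1 − 1.00 + 0.69 = 0.69, so t = min(1, 0.69) = 0.69.
Check: 1.00 & 0.69 = max(0, 0.69) = 0.69 ≤ 0.69.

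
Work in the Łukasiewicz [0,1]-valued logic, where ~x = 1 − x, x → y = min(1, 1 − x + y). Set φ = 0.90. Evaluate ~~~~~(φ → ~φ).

~φ = 1 − 0.90 = 0.10
φ → ~φ = min(1, 1 − 0.90 + 0.10) = min(1, 0.20) = 0.20
~(φ → ~φ) = 1 − 0.20 = 0.80
~~(φ → ~φ) = 1 − 0.80 = 0.20
~~~(φ → ~φ) = 1 − 0.20 = 0.80
~~~~(φ → ~φ) = 1 − 0.80 = 0.20
~~~~~(φ → ~φ) = 1 − 0.20 = 0.80

0.80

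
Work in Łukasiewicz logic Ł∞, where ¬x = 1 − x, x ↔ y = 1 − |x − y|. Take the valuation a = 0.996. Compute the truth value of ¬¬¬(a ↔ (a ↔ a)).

0.004

a ↔ a = 1 − |0.996 − 0.996| = 1 − 0.000 = 1.000
a ↔ (a ↔ a) = 1 − |0.996 − 1.000| = 1 − 0.004 = 0.996
¬(a ↔ (a ↔ a)) = 1 − 0.996 = 0.004
¬¬(a ↔ (a ↔ a)) = 1 − 0.004 = 0.996
¬¬¬(a ↔ (a ↔ a)) = 1 − 0.996 = 0.004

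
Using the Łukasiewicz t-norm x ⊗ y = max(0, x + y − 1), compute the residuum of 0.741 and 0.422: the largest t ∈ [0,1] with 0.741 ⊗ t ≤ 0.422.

The residuum of the Łukasiewicz t-norm gives the supremum: min(1, 1 − 0.741 + 0.422).
1 − 0.741 + 0.422 = 0.681, so t = min(1, 0.681) = 0.681.
Check: 0.741 ⊗ 0.681 = max(0, 0.422) = 0.422 ≤ 0.422.

0.681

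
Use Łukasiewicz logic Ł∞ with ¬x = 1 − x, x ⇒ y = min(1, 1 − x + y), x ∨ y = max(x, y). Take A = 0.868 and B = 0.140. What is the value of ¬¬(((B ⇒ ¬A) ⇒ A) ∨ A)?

0.876

¬A = 1 − 0.868 = 0.132
B ⇒ ¬A = min(1, 1 − 0.140 + 0.132) = min(1, 0.992) = 0.992
(B ⇒ ¬A) ⇒ A = min(1, 1 − 0.992 + 0.868) = min(1, 0.876) = 0.876
((B ⇒ ¬A) ⇒ A) ∨ A = max(0.876, 0.868) = 0.876
¬(((B ⇒ ¬A) ⇒ A) ∨ A) = 1 − 0.876 = 0.124
¬¬(((B ⇒ ¬A) ⇒ A) ∨ A) = 1 − 0.124 = 0.876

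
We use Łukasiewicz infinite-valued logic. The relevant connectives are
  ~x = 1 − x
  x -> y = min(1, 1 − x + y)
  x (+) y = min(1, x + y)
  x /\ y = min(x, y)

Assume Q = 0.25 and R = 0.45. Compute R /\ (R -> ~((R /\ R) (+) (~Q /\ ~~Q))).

0.45

R /\ R = min(0.45, 0.45) = 0.45
~Q = 1 − 0.25 = 0.75
~~Q = 1 − 0.75 = 0.25
~Q /\ ~~Q = min(0.75, 0.25) = 0.25
(R /\ R) (+) (~Q /\ ~~Q) = min(1, 0.45 + 0.25) = min(1, 0.70) = 0.70
~((R /\ R) (+) (~Q /\ ~~Q)) = 1 − 0.70 = 0.30
R -> ~((R /\ R) (+) (~Q /\ ~~Q)) = min(1, 1 − 0.45 + 0.30) = min(1, 0.85) = 0.85
R /\ (R -> ~((R /\ R) (+) (~Q /\ ~~Q))) = min(0.45, 0.85) = 0.45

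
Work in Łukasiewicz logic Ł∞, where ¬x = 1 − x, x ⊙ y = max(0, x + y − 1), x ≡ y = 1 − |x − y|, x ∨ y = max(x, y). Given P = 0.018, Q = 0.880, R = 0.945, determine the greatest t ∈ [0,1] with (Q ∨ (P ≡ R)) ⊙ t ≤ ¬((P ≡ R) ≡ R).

0.992

P ≡ R = 1 − |0.018 − 0.945| = 1 − 0.927 = 0.073
Q ∨ (P ≡ R) = max(0.880, 0.073) = 0.880
So the left factor is Q ∨ (P ≡ R) = 0.880.
(P ≡ R) ≡ R = 1 − |0.073 − 0.945| = 1 − 0.872 = 0.128
¬((P ≡ R) ≡ R) = 1 − 0.128 = 0.872
So the right-hand bound is ¬((P ≡ R) ≡ R) = 0.872.
The residuum of the Łukasiewicz t-norm gives the supremum: min(1, 1 − 0.880 + 0.872).
1 − 0.880 + 0.872 = 0.992, so t = min(1, 0.992) = 0.992.
Check: 0.880 ⊙ 0.992 = max(0, 0.872) = 0.872 ≤ 0.872.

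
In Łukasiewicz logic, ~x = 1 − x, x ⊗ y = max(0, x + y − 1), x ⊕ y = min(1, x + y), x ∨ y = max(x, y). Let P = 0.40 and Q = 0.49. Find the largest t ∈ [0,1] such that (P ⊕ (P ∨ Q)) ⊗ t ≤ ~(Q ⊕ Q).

0.13

P ∨ Q = max(0.40, 0.49) = 0.49
P ⊕ (P ∨ Q) = min(1, 0.40 + 0.49) = min(1, 0.89) = 0.89
So the left factor is P ⊕ (P ∨ Q) = 0.89.
Q ⊕ Q = min(1, 0.49 + 0.49) = min(1, 0.98) = 0.98
~(Q ⊕ Q) = 1 − 0.98 = 0.02
So the right-hand bound is ~(Q ⊕ Q) = 0.02.
The residuum of the Łukasiewicz t-norm gives the supremum: min(1, 1 − 0.89 + 0.02).
1 − 0.89 + 0.02 = 0.13, so t = min(1, 0.13) = 0.13.
Check: 0.89 ⊗ 0.13 = max(0, 0.02) = 0.02 ≤ 0.02.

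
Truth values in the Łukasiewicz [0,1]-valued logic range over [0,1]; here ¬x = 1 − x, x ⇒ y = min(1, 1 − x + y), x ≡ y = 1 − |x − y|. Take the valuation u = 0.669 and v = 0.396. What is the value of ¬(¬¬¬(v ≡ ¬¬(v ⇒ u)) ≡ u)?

0.065

v ⇒ u = min(1, 1 − 0.396 + 0.669) = min(1, 1.273) = 1.000
¬(v ⇒ u) = 1 − 1.000 = 0.000
¬¬(v ⇒ u) = 1 − 0.000 = 1.000
v ≡ ¬¬(v ⇒ u) = 1 − |0.396 − 1.000| = 1 − 0.604 = 0.396
¬(v ≡ ¬¬(v ⇒ u)) = 1 − 0.396 = 0.604
¬¬(v ≡ ¬¬(v ⇒ u)) = 1 − 0.604 = 0.396
¬¬¬(v ≡ ¬¬(v ⇒ u)) = 1 − 0.396 = 0.604
¬¬¬(v ≡ ¬¬(v ⇒ u)) ≡ u = 1 − |0.604 − 0.669| = 1 − 0.065 = 0.935
¬(¬¬¬(v ≡ ¬¬(v ⇒ u)) ≡ u) = 1 − 0.935 = 0.065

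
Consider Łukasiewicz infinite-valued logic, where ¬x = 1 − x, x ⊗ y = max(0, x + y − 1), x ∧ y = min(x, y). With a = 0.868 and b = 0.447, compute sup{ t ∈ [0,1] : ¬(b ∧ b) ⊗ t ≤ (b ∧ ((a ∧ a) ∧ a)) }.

0.894

b ∧ b = min(0.447, 0.447) = 0.447
¬(b ∧ b) = 1 − 0.447 = 0.553
So the left factor is ¬(b ∧ b) = 0.553.
a ∧ a = min(0.868, 0.868) = 0.868
(a ∧ a) ∧ a = min(0.868, 0.868) = 0.868
b ∧ ((a ∧ a) ∧ a) = min(0.447, 0.868) = 0.447
So the right-hand bound is b ∧ ((a ∧ a) ∧ a) = 0.447.
The residuum of the Łukasiewicz t-norm gives the supremum: min(1, 1 − 0.553 + 0.447).
1 − 0.553 + 0.447 = 0.894, so t = min(1, 0.894) = 0.894.
Check: 0.553 ⊗ 0.894 = max(0, 0.447) = 0.447 ≤ 0.447.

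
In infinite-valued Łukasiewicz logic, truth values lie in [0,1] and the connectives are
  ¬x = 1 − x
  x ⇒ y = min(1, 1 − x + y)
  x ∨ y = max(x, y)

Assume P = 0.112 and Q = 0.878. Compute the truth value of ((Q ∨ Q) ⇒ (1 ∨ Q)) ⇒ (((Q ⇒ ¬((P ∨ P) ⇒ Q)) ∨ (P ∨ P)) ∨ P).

0.122

Q ∨ Q = max(0.878, 0.878) = 0.878
1 ∨ Q = max(1.000, 0.878) = 1.000
(Q ∨ Q) ⇒ (1 ∨ Q) = min(1, 1 − 0.878 + 1.000) = min(1, 1.122) = 1.000
P ∨ P = max(0.112, 0.112) = 0.112
(P ∨ P) ⇒ Q = min(1, 1 − 0.112 + 0.878) = min(1, 1.766) = 1.000
¬((P ∨ P) ⇒ Q) = 1 − 1.000 = 0.000
Q ⇒ ¬((P ∨ P) ⇒ Q) = min(1, 1 − 0.878 + 0.000) = min(1, 0.122) = 0.122
(Q ⇒ ¬((P ∨ P) ⇒ Q)) ∨ (P ∨ P) = max(0.122, 0.112) = 0.122
((Q ⇒ ¬((P ∨ P) ⇒ Q)) ∨ (P ∨ P)) ∨ P = max(0.122, 0.112) = 0.122
((Q ∨ Q) ⇒ (1 ∨ Q)) ⇒ (((Q ⇒ ¬((P ∨ P) ⇒ Q)) ∨ (P ∨ P)) ∨ P) = min(1, 1 − 1.000 + 0.122) = min(1, 0.122) = 0.122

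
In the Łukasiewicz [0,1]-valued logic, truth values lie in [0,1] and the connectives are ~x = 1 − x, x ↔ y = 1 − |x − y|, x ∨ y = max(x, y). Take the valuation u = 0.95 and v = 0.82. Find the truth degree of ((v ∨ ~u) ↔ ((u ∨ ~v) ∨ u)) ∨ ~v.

0.87

~u = 1 − 0.95 = 0.05
v ∨ ~u = max(0.82, 0.05) = 0.82
~v = 1 − 0.82 = 0.18
u ∨ ~v = max(0.95, 0.18) = 0.95
(u ∨ ~v) ∨ u = max(0.95, 0.95) = 0.95
(v ∨ ~u) ↔ ((u ∨ ~v) ∨ u) = 1 − |0.82 − 0.95| = 1 − 0.13 = 0.87
((v ∨ ~u) ↔ ((u ∨ ~v) ∨ u)) ∨ ~v = max(0.87, 0.18) = 0.87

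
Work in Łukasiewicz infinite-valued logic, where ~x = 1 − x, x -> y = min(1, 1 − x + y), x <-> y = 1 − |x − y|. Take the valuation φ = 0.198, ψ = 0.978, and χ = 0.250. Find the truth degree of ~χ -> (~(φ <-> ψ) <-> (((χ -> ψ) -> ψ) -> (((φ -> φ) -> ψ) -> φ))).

~χ = 1 − 0.250 = 0.750
φ <-> ψ = 1 − |0.198 − 0.978| = 1 − 0.780 = 0.220
~(φ <-> ψ) = 1 − 0.220 = 0.780
χ -> ψ = min(1, 1 − 0.250 + 0.978) = min(1, 1.728) = 1.000
(χ -> ψ) -> ψ = min(1, 1 − 1.000 + 0.978) = min(1, 0.978) = 0.978
φ -> φ = min(1, 1 − 0.198 + 0.198) = min(1, 1.000) = 1.000
(φ -> φ) -> ψ = min(1, 1 − 1.000 + 0.978) = min(1, 0.978) = 0.978
((φ -> φ) -> ψ) -> φ = min(1, 1 − 0.978 + 0.198) = min(1, 0.220) = 0.220
((χ -> ψ) -> ψ) -> (((φ -> φ) -> ψ) -> φ) = min(1, 1 − 0.978 + 0.220) = min(1, 0.242) = 0.242
~(φ <-> ψ) <-> (((χ -> ψ) -> ψ) -> (((φ -> φ) -> ψ) -> φ)) = 1 − |0.780 − 0.242| = 1 − 0.538 = 0.462
~χ -> (~(φ <-> ψ) <-> (((χ -> ψ) -> ψ) -> (((φ -> φ) -> ψ) -> φ))) = min(1, 1 − 0.750 + 0.462) = min(1, 0.712) = 0.712

0.712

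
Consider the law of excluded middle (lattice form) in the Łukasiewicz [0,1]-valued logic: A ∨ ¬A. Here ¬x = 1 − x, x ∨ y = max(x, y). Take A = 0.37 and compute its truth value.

¬A = 1 − 0.37 = 0.63
A ∨ ¬A = max(0.37, 0.63) = 0.63
(The value 0.63 < 1 shows this instance is not satisfied; not a Ł∞-tautology — its value is max(a, 1−a).)

0.63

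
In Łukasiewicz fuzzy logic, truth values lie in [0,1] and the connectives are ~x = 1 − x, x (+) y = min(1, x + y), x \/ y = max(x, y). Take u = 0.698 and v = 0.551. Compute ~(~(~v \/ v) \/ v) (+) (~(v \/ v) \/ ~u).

~v = 1 − 0.551 = 0.449
~v \/ v = max(0.449, 0.551) = 0.551
~(~v \/ v) = 1 − 0.551 = 0.449
~(~v \/ v) \/ v = max(0.449, 0.551) = 0.551
~(~(~v \/ v) \/ v) = 1 − 0.551 = 0.449
v \/ v = max(0.551, 0.551) = 0.551
~(v \/ v) = 1 − 0.551 = 0.449
~u = 1 − 0.698 = 0.302
~(v \/ v) \/ ~u = max(0.449, 0.302) = 0.449
~(~(~v \/ v) \/ v) (+) (~(v \/ v) \/ ~u) = min(1, 0.449 + 0.449) = min(1, 0.898) = 0.898

0.898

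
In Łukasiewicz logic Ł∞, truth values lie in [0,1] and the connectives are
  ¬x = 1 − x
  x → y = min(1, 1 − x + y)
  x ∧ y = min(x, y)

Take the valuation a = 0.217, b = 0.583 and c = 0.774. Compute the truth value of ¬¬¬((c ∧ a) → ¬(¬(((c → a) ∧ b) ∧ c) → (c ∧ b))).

0.217

c ∧ a = min(0.774, 0.217) = 0.217
c → a = min(1, 1 − 0.774 + 0.217) = min(1, 0.443) = 0.443
(c → a) ∧ b = min(0.443, 0.583) = 0.443
((c → a) ∧ b) ∧ c = min(0.443, 0.774) = 0.443
¬(((c → a) ∧ b) ∧ c) = 1 − 0.443 = 0.557
c ∧ b = min(0.774, 0.583) = 0.583
¬(((c → a) ∧ b) ∧ c) → (c ∧ b) = min(1, 1 − 0.557 + 0.583) = min(1, 1.026) = 1.000
¬(¬(((c → a) ∧ b) ∧ c) → (c ∧ b)) = 1 − 1.000 = 0.000
(c ∧ a) → ¬(¬(((c → a) ∧ b) ∧ c) → (c ∧ b)) = min(1, 1 − 0.217 + 0.000) = min(1, 0.783) = 0.783
¬((c ∧ a) → ¬(¬(((c → a) ∧ b) ∧ c) → (c ∧ b))) = 1 − 0.783 = 0.217
¬¬((c ∧ a) → ¬(¬(((c → a) ∧ b) ∧ c) → (c ∧ b))) = 1 − 0.217 = 0.783
¬¬¬((c ∧ a) → ¬(¬(((c → a) ∧ b) ∧ c) → (c ∧ b))) = 1 − 0.783 = 0.217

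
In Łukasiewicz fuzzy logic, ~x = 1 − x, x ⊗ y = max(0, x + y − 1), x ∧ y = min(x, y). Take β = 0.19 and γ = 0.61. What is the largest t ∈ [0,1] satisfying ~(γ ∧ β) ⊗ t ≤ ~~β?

0.38

γ ∧ β = min(0.61, 0.19) = 0.19
~(γ ∧ β) = 1 − 0.19 = 0.81
So the left factor is ~(γ ∧ β) = 0.81.
~β = 1 − 0.19 = 0.81
~~β = 1 − 0.81 = 0.19
So the right-hand bound is ~~β = 0.19.
The residuum of the Łukasiewicz t-norm gives the supremum: min(1, 1 − 0.81 + 0.19).
1 − 0.81 + 0.19 = 0.38, so t = min(1, 0.38) = 0.38.
Check: 0.81 ⊗ 0.38 = max(0, 0.19) = 0.19 ≤ 0.19.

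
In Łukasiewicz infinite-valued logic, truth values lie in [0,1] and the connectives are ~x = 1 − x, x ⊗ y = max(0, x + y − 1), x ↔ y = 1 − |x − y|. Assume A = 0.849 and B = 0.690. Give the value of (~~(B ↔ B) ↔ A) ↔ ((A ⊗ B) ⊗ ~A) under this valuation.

0.151

B ↔ B = 1 − |0.690 − 0.690| = 1 − 0.000 = 1.000
~(B ↔ B) = 1 − 1.000 = 0.000
~~(B ↔ B) = 1 − 0.000 = 1.000
~~(B ↔ B) ↔ A = 1 − |1.000 − 0.849| = 1 − 0.151 = 0.849
A ⊗ B = max(0, 0.849 + 0.690 − 1) = max(0, 0.539) = 0.539
~A = 1 − 0.849 = 0.151
(A ⊗ B) ⊗ ~A = max(0, 0.539 + 0.151 − 1) = max(0, -0.310) = 0.000
(~~(B ↔ B) ↔ A) ↔ ((A ⊗ B) ⊗ ~A) = 1 − |0.849 − 0.000| = 1 − 0.849 = 0.151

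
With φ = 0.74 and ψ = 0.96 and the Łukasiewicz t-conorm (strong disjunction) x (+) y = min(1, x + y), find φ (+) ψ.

1.00

φ (+) ψ = min(1, 0.74 + 0.96) = min(1, 1.70) = 1.00
For comparison, the Gödel t-conorm max(x, y) would give 0.96.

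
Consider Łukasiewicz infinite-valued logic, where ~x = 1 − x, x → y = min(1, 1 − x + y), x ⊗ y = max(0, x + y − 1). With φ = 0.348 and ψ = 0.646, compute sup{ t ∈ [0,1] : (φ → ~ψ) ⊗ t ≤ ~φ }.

0.652

~ψ = 1 − 0.646 = 0.354
φ → ~ψ = min(1, 1 − 0.348 + 0.354) = min(1, 1.006) = 1.000
So the left factor is φ → ~ψ = 1.000.
~φ = 1 − 0.348 = 0.652
So the right-hand bound is ~φ = 0.652.
The residuum of the Łukasiewicz t-norm gives the supremum: min(1, 1 − 1.000 + 0.652).
1 − 1.000 + 0.652 = 0.652, so t = min(1, 0.652) = 0.652.
Check: 1.000 ⊗ 0.652 = max(0, 0.652) = 0.652 ≤ 0.652.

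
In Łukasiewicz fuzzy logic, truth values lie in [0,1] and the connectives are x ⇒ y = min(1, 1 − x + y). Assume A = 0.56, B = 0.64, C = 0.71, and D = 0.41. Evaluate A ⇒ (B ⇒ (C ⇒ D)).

C ⇒ D = min(1, 1 − 0.71 + 0.41) = min(1, 0.70) = 0.70
B ⇒ (C ⇒ D) = min(1, 1 − 0.64 + 0.70) = min(1, 1.06) = 1.00
A ⇒ (B ⇒ (C ⇒ D)) = min(1, 1 − 0.56 + 1.00) = min(1, 1.44) = 1.00

1.00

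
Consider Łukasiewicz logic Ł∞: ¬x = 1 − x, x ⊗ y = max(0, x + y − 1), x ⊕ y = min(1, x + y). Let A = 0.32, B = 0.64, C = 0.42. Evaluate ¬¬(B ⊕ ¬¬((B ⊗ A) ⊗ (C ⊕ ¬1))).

0.64

B ⊗ A = max(0, 0.64 + 0.32 − 1) = max(0, -0.04) = 0.00
¬1 = 1 − 1.00 = 0.00
C ⊕ ¬1 = min(1, 0.42 + 0.00) = min(1, 0.42) = 0.42
(B ⊗ A) ⊗ (C ⊕ ¬1) = max(0, 0.00 + 0.42 − 1) = max(0, -0.58) = 0.00
¬((B ⊗ A) ⊗ (C ⊕ ¬1)) = 1 − 0.00 = 1.00
¬¬((B ⊗ A) ⊗ (C ⊕ ¬1)) = 1 − 1.00 = 0.00
B ⊕ ¬¬((B ⊗ A) ⊗ (C ⊕ ¬1)) = min(1, 0.64 + 0.00) = min(1, 0.64) = 0.64
¬(B ⊕ ¬¬((B ⊗ A) ⊗ (C ⊕ ¬1))) = 1 − 0.64 = 0.36
¬¬(B ⊕ ¬¬((B ⊗ A) ⊗ (C ⊕ ¬1))) = 1 − 0.36 = 0.64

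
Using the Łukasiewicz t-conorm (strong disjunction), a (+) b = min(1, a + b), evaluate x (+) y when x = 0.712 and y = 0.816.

1.000

x (+) y = min(1, 0.712 + 0.816) = min(1, 1.528) = 1.000
For comparison, the Gödel t-conorm max(a, b) would give 0.816.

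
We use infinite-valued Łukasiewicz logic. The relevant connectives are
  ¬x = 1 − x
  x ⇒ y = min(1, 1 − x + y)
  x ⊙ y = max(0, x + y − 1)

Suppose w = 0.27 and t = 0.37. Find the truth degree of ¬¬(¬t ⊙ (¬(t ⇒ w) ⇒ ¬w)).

0.63

¬t = 1 − 0.37 = 0.63
t ⇒ w = min(1, 1 − 0.37 + 0.27) = min(1, 0.90) = 0.90
¬(t ⇒ w) = 1 − 0.90 = 0.10
¬w = 1 − 0.27 = 0.73
¬(t ⇒ w) ⇒ ¬w = min(1, 1 − 0.10 + 0.73) = min(1, 1.63) = 1.00
¬t ⊙ (¬(t ⇒ w) ⇒ ¬w) = max(0, 0.63 + 1.00 − 1) = max(0, 0.63) = 0.63
¬(¬t ⊙ (¬(t ⇒ w) ⇒ ¬w)) = 1 − 0.63 = 0.37
¬¬(¬t ⊙ (¬(t ⇒ w) ⇒ ¬w)) = 1 − 0.37 = 0.63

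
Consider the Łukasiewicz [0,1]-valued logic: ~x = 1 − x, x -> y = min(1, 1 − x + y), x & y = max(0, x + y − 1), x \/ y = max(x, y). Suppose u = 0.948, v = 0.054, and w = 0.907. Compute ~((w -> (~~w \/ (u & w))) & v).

~w = 1 − 0.907 = 0.093
~~w = 1 − 0.093 = 0.907
u & w = max(0, 0.948 + 0.907 − 1) = max(0, 0.855) = 0.855
~~w \/ (u & w) = max(0.907, 0.855) = 0.907
w -> (~~w \/ (u & w)) = min(1, 1 − 0.907 + 0.907) = min(1, 1.000) = 1.000
(w -> (~~w \/ (u & w))) & v = max(0, 1.000 + 0.054 − 1) = max(0, 0.054) = 0.054
~((w -> (~~w \/ (u & w))) & v) = 1 − 0.054 = 0.946

0.946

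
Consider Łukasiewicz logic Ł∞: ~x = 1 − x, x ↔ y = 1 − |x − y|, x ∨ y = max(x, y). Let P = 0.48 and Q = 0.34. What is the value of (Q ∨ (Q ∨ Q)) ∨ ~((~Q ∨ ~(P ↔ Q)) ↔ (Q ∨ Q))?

0.34

Q ∨ Q = max(0.34, 0.34) = 0.34
Q ∨ (Q ∨ Q) = max(0.34, 0.34) = 0.34
~Q = 1 − 0.34 = 0.66
P ↔ Q = 1 − |0.48 − 0.34| = 1 − 0.14 = 0.86
~(P ↔ Q) = 1 − 0.86 = 0.14
~Q ∨ ~(P ↔ Q) = max(0.66, 0.14) = 0.66
(~Q ∨ ~(P ↔ Q)) ↔ (Q ∨ Q) = 1 − |0.66 − 0.34| = 1 − 0.32 = 0.68
~((~Q ∨ ~(P ↔ Q)) ↔ (Q ∨ Q)) = 1 − 0.68 = 0.32
(Q ∨ (Q ∨ Q)) ∨ ~((~Q ∨ ~(P ↔ Q)) ↔ (Q ∨ Q)) = max(0.34, 0.32) = 0.34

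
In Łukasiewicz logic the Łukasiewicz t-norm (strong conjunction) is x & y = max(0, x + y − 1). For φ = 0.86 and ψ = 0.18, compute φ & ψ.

φ & ψ = max(0, 0.86 + 0.18 − 1) = max(0, 0.04) = 0.04
For comparison, the Gödel (minimum) t-norm min(x, y) would give 0.18.

0.04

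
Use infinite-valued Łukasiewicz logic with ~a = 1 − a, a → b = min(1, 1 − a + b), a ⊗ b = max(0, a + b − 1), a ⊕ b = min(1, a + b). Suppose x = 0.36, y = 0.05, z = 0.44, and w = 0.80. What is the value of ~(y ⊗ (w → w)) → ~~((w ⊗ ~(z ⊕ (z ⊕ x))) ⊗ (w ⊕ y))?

0.05

w → w = min(1, 1 − 0.80 + 0.80) = min(1, 1.00) = 1.00
y ⊗ (w → w) = max(0, 0.05 + 1.00 − 1) = max(0, 0.05) = 0.05
~(y ⊗ (w → w)) = 1 − 0.05 = 0.95
z ⊕ x = min(1, 0.44 + 0.36) = min(1, 0.80) = 0.80
z ⊕ (z ⊕ x) = min(1, 0.44 + 0.80) = min(1, 1.24) = 1.00
~(z ⊕ (z ⊕ x)) = 1 − 1.00 = 0.00
w ⊗ ~(z ⊕ (z ⊕ x)) = max(0, 0.80 + 0.00 − 1) = max(0, -0.20) = 0.00
w ⊕ y = min(1, 0.80 + 0.05) = min(1, 0.85) = 0.85
(w ⊗ ~(z ⊕ (z ⊕ x))) ⊗ (w ⊕ y) = max(0, 0.00 + 0.85 − 1) = max(0, -0.15) = 0.00
~((w ⊗ ~(z ⊕ (z ⊕ x))) ⊗ (w ⊕ y)) = 1 − 0.00 = 1.00
~~((w ⊗ ~(z ⊕ (z ⊕ x))) ⊗ (w ⊕ y)) = 1 − 1.00 = 0.00
~(y ⊗ (w → w)) → ~~((w ⊗ ~(z ⊕ (z ⊕ x))) ⊗ (w ⊕ y)) = min(1, 1 − 0.95 + 0.00) = min(1, 0.05) = 0.05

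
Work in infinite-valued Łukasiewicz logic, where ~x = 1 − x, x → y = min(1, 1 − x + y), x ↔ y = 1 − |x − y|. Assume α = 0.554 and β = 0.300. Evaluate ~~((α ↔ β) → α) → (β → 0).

α ↔ β = 1 − |0.554 − 0.300| = 1 − 0.254 = 0.746
(α ↔ β) → α = min(1, 1 − 0.746 + 0.554) = min(1, 0.808) = 0.808
~((α ↔ β) → α) = 1 − 0.808 = 0.192
~~((α ↔ β) → α) = 1 − 0.192 = 0.808
β → 0 = min(1, 1 − 0.300 + 0.000) = min(1, 0.700) = 0.700
~~((α ↔ β) → α) → (β → 0) = min(1, 1 − 0.808 + 0.700) = min(1, 0.892) = 0.892

0.892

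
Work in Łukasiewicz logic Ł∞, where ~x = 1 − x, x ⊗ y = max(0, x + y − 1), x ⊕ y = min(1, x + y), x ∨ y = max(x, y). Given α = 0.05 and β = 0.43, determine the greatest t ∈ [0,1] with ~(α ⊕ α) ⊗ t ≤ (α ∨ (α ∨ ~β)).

0.67

α ⊕ α = min(1, 0.05 + 0.05) = min(1, 0.10) = 0.10
~(α ⊕ α) = 1 − 0.10 = 0.90
So the left factor is ~(α ⊕ α) = 0.90.
~β = 1 − 0.43 = 0.57
α ∨ ~β = max(0.05, 0.57) = 0.57
α ∨ (α ∨ ~β) = max(0.05, 0.57) = 0.57
So the right-hand bound is α ∨ (α ∨ ~β) = 0.57.
The residuum of the Łukasiewicz t-norm gives the supremum: min(1, 1 − 0.90 + 0.57).
1 − 0.90 + 0.57 = 0.67, so t = min(1, 0.67) = 0.67.
Check: 0.90 ⊗ 0.67 = max(0, 0.57) = 0.57 ≤ 0.57.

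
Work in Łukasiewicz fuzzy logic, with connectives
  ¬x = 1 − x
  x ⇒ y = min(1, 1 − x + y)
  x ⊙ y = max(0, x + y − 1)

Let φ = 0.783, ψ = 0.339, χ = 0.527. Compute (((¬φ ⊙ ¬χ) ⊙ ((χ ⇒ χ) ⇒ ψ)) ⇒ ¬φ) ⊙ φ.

0.783

¬φ = 1 − 0.783 = 0.217
¬χ = 1 − 0.527 = 0.473
¬φ ⊙ ¬χ = max(0, 0.217 + 0.473 − 1) = max(0, -0.310) = 0.000
χ ⇒ χ = min(1, 1 − 0.527 + 0.527) = min(1, 1.000) = 1.000
(χ ⇒ χ) ⇒ ψ = min(1, 1 − 1.000 + 0.339) = min(1, 0.339) = 0.339
(¬φ ⊙ ¬χ) ⊙ ((χ ⇒ χ) ⇒ ψ) = max(0, 0.000 + 0.339 − 1) = max(0, -0.661) = 0.000
((¬φ ⊙ ¬χ) ⊙ ((χ ⇒ χ) ⇒ ψ)) ⇒ ¬φ = min(1, 1 − 0.000 + 0.217) = min(1, 1.217) = 1.000
(((¬φ ⊙ ¬χ) ⊙ ((χ ⇒ χ) ⇒ ψ)) ⇒ ¬φ) ⊙ φ = max(0, 1.000 + 0.783 − 1) = max(0, 0.783) = 0.783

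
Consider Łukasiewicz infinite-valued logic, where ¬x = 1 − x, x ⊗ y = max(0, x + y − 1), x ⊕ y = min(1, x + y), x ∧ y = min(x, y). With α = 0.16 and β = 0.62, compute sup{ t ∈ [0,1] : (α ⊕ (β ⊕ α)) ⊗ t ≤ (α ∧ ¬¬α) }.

β ⊕ α = min(1, 0.62 + 0.16) = min(1, 0.78) = 0.78
α ⊕ (β ⊕ α) = min(1, 0.16 + 0.78) = min(1, 0.94) = 0.94
So the left factor is α ⊕ (β ⊕ α) = 0.94.
¬α = 1 − 0.16 = 0.84
¬¬α = 1 − 0.84 = 0.16
α ∧ ¬¬α = min(0.16, 0.16) = 0.16
So the right-hand bound is α ∧ ¬¬α = 0.16.
The residuum of the Łukasiewicz t-norm gives the supremum: min(1, 1 − 0.94 + 0.16).
1 − 0.94 + 0.16 = 0.22, so t = min(1, 0.22) = 0.22.
Check: 0.94 ⊗ 0.22 = max(0, 0.16) = 0.16 ≤ 0.16.

0.22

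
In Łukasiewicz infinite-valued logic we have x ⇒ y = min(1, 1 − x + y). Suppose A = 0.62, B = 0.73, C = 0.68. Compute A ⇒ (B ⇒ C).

1.00

B ⇒ C = min(1, 1 − 0.73 + 0.68) = min(1, 0.95) = 0.95
A ⇒ (B ⇒ C) = min(1, 1 − 0.62 + 0.95) = min(1, 1.33) = 1.00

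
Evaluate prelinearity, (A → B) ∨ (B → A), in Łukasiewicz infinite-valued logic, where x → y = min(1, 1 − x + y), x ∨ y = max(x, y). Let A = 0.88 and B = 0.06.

A → B = min(1, 1 − 0.88 + 0.06) = min(1, 0.18) = 0.18
B → A = min(1, 1 − 0.06 + 0.88) = min(1, 1.82) = 1.00
(A → B) ∨ (B → A) = max(0.18, 1.00) = 1.00
(As expected: a Ł∞-tautology — holds in every MV-chain.)

1.00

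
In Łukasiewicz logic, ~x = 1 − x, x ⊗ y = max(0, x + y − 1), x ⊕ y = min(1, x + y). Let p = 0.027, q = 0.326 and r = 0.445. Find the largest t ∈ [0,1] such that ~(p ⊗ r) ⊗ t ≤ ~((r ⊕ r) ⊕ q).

0.000

p ⊗ r = max(0, 0.027 + 0.445 − 1) = max(0, -0.528) = 0.000
~(p ⊗ r) = 1 − 0.000 = 1.000
So the left factor is ~(p ⊗ r) = 1.000.
r ⊕ r = min(1, 0.445 + 0.445) = min(1, 0.890) = 0.890
(r ⊕ r) ⊕ q = min(1, 0.890 + 0.326) = min(1, 1.216) = 1.000
~((r ⊕ r) ⊕ q) = 1 − 1.000 = 0.000
So the right-hand bound is ~((r ⊕ r) ⊕ q) = 0.000.
The residuum of the Łukasiewicz t-norm gives the supremum: min(1, 1 − 1.000 + 0.000).
1 − 1.000 + 0.000 = 0.000, so t = min(1, 0.000) = 0.000.
Check: 1.000 ⊗ 0.000 = max(0, 0.000) = 0.000 ≤ 0.000.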